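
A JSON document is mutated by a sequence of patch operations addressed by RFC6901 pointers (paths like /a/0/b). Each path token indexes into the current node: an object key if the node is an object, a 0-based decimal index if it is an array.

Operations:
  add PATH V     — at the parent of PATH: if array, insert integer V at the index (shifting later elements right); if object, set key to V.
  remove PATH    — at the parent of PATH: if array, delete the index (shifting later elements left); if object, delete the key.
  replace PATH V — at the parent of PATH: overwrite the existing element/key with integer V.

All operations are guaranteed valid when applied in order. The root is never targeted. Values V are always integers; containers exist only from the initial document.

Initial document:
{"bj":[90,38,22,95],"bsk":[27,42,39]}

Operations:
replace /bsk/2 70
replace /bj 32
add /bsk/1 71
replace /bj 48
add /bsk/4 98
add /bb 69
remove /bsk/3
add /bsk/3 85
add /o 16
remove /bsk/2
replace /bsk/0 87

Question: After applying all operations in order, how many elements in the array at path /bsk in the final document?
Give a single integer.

After op 1 (replace /bsk/2 70): {"bj":[90,38,22,95],"bsk":[27,42,70]}
After op 2 (replace /bj 32): {"bj":32,"bsk":[27,42,70]}
After op 3 (add /bsk/1 71): {"bj":32,"bsk":[27,71,42,70]}
After op 4 (replace /bj 48): {"bj":48,"bsk":[27,71,42,70]}
After op 5 (add /bsk/4 98): {"bj":48,"bsk":[27,71,42,70,98]}
After op 6 (add /bb 69): {"bb":69,"bj":48,"bsk":[27,71,42,70,98]}
After op 7 (remove /bsk/3): {"bb":69,"bj":48,"bsk":[27,71,42,98]}
After op 8 (add /bsk/3 85): {"bb":69,"bj":48,"bsk":[27,71,42,85,98]}
After op 9 (add /o 16): {"bb":69,"bj":48,"bsk":[27,71,42,85,98],"o":16}
After op 10 (remove /bsk/2): {"bb":69,"bj":48,"bsk":[27,71,85,98],"o":16}
After op 11 (replace /bsk/0 87): {"bb":69,"bj":48,"bsk":[87,71,85,98],"o":16}
Size at path /bsk: 4

Answer: 4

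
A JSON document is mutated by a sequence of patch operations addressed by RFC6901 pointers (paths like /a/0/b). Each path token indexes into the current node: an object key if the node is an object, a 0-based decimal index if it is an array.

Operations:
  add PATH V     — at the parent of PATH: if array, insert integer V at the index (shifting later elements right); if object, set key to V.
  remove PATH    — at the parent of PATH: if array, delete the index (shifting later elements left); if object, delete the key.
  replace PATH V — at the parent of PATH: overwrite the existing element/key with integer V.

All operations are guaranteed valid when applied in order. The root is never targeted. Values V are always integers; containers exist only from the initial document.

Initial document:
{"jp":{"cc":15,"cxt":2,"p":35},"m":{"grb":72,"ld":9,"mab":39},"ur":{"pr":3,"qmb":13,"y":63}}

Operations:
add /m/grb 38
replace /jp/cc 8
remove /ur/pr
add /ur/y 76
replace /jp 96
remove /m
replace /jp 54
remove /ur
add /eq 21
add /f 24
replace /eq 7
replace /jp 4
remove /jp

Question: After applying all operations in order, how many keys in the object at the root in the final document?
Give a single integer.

Answer: 2

Derivation:
After op 1 (add /m/grb 38): {"jp":{"cc":15,"cxt":2,"p":35},"m":{"grb":38,"ld":9,"mab":39},"ur":{"pr":3,"qmb":13,"y":63}}
After op 2 (replace /jp/cc 8): {"jp":{"cc":8,"cxt":2,"p":35},"m":{"grb":38,"ld":9,"mab":39},"ur":{"pr":3,"qmb":13,"y":63}}
After op 3 (remove /ur/pr): {"jp":{"cc":8,"cxt":2,"p":35},"m":{"grb":38,"ld":9,"mab":39},"ur":{"qmb":13,"y":63}}
After op 4 (add /ur/y 76): {"jp":{"cc":8,"cxt":2,"p":35},"m":{"grb":38,"ld":9,"mab":39},"ur":{"qmb":13,"y":76}}
After op 5 (replace /jp 96): {"jp":96,"m":{"grb":38,"ld":9,"mab":39},"ur":{"qmb":13,"y":76}}
After op 6 (remove /m): {"jp":96,"ur":{"qmb":13,"y":76}}
After op 7 (replace /jp 54): {"jp":54,"ur":{"qmb":13,"y":76}}
After op 8 (remove /ur): {"jp":54}
After op 9 (add /eq 21): {"eq":21,"jp":54}
After op 10 (add /f 24): {"eq":21,"f":24,"jp":54}
After op 11 (replace /eq 7): {"eq":7,"f":24,"jp":54}
After op 12 (replace /jp 4): {"eq":7,"f":24,"jp":4}
After op 13 (remove /jp): {"eq":7,"f":24}
Size at the root: 2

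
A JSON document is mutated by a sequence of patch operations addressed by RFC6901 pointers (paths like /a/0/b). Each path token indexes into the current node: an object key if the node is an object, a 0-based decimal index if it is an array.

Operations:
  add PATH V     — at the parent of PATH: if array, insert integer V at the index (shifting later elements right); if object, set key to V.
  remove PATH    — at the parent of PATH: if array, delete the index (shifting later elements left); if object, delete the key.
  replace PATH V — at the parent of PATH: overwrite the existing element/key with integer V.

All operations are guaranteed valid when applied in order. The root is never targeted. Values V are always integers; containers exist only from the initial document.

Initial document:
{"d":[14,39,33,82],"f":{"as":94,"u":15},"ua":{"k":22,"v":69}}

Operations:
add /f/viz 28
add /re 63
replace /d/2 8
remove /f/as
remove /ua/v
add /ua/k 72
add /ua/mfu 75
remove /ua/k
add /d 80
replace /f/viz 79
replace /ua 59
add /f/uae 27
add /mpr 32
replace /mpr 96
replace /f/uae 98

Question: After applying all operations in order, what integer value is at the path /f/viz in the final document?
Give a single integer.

After op 1 (add /f/viz 28): {"d":[14,39,33,82],"f":{"as":94,"u":15,"viz":28},"ua":{"k":22,"v":69}}
After op 2 (add /re 63): {"d":[14,39,33,82],"f":{"as":94,"u":15,"viz":28},"re":63,"ua":{"k":22,"v":69}}
After op 3 (replace /d/2 8): {"d":[14,39,8,82],"f":{"as":94,"u":15,"viz":28},"re":63,"ua":{"k":22,"v":69}}
After op 4 (remove /f/as): {"d":[14,39,8,82],"f":{"u":15,"viz":28},"re":63,"ua":{"k":22,"v":69}}
After op 5 (remove /ua/v): {"d":[14,39,8,82],"f":{"u":15,"viz":28},"re":63,"ua":{"k":22}}
After op 6 (add /ua/k 72): {"d":[14,39,8,82],"f":{"u":15,"viz":28},"re":63,"ua":{"k":72}}
After op 7 (add /ua/mfu 75): {"d":[14,39,8,82],"f":{"u":15,"viz":28},"re":63,"ua":{"k":72,"mfu":75}}
After op 8 (remove /ua/k): {"d":[14,39,8,82],"f":{"u":15,"viz":28},"re":63,"ua":{"mfu":75}}
After op 9 (add /d 80): {"d":80,"f":{"u":15,"viz":28},"re":63,"ua":{"mfu":75}}
After op 10 (replace /f/viz 79): {"d":80,"f":{"u":15,"viz":79},"re":63,"ua":{"mfu":75}}
After op 11 (replace /ua 59): {"d":80,"f":{"u":15,"viz":79},"re":63,"ua":59}
After op 12 (add /f/uae 27): {"d":80,"f":{"u":15,"uae":27,"viz":79},"re":63,"ua":59}
After op 13 (add /mpr 32): {"d":80,"f":{"u":15,"uae":27,"viz":79},"mpr":32,"re":63,"ua":59}
After op 14 (replace /mpr 96): {"d":80,"f":{"u":15,"uae":27,"viz":79},"mpr":96,"re":63,"ua":59}
After op 15 (replace /f/uae 98): {"d":80,"f":{"u":15,"uae":98,"viz":79},"mpr":96,"re":63,"ua":59}
Value at /f/viz: 79

Answer: 79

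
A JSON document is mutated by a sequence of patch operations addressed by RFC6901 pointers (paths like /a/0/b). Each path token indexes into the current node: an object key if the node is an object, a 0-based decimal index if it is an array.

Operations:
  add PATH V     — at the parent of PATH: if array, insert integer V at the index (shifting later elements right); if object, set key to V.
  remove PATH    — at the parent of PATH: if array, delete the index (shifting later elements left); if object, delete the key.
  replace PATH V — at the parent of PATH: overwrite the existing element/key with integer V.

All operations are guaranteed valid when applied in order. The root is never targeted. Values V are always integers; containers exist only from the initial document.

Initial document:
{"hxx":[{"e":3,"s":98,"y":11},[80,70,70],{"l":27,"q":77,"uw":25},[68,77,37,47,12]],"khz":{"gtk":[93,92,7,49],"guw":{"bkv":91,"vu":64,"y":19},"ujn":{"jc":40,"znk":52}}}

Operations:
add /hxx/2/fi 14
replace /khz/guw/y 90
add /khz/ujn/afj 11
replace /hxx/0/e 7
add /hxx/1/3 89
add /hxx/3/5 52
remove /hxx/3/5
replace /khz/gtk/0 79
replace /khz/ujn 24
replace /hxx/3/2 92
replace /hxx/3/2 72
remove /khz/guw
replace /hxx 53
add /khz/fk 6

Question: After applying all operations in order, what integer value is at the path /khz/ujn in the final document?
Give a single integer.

After op 1 (add /hxx/2/fi 14): {"hxx":[{"e":3,"s":98,"y":11},[80,70,70],{"fi":14,"l":27,"q":77,"uw":25},[68,77,37,47,12]],"khz":{"gtk":[93,92,7,49],"guw":{"bkv":91,"vu":64,"y":19},"ujn":{"jc":40,"znk":52}}}
After op 2 (replace /khz/guw/y 90): {"hxx":[{"e":3,"s":98,"y":11},[80,70,70],{"fi":14,"l":27,"q":77,"uw":25},[68,77,37,47,12]],"khz":{"gtk":[93,92,7,49],"guw":{"bkv":91,"vu":64,"y":90},"ujn":{"jc":40,"znk":52}}}
After op 3 (add /khz/ujn/afj 11): {"hxx":[{"e":3,"s":98,"y":11},[80,70,70],{"fi":14,"l":27,"q":77,"uw":25},[68,77,37,47,12]],"khz":{"gtk":[93,92,7,49],"guw":{"bkv":91,"vu":64,"y":90},"ujn":{"afj":11,"jc":40,"znk":52}}}
After op 4 (replace /hxx/0/e 7): {"hxx":[{"e":7,"s":98,"y":11},[80,70,70],{"fi":14,"l":27,"q":77,"uw":25},[68,77,37,47,12]],"khz":{"gtk":[93,92,7,49],"guw":{"bkv":91,"vu":64,"y":90},"ujn":{"afj":11,"jc":40,"znk":52}}}
After op 5 (add /hxx/1/3 89): {"hxx":[{"e":7,"s":98,"y":11},[80,70,70,89],{"fi":14,"l":27,"q":77,"uw":25},[68,77,37,47,12]],"khz":{"gtk":[93,92,7,49],"guw":{"bkv":91,"vu":64,"y":90},"ujn":{"afj":11,"jc":40,"znk":52}}}
After op 6 (add /hxx/3/5 52): {"hxx":[{"e":7,"s":98,"y":11},[80,70,70,89],{"fi":14,"l":27,"q":77,"uw":25},[68,77,37,47,12,52]],"khz":{"gtk":[93,92,7,49],"guw":{"bkv":91,"vu":64,"y":90},"ujn":{"afj":11,"jc":40,"znk":52}}}
After op 7 (remove /hxx/3/5): {"hxx":[{"e":7,"s":98,"y":11},[80,70,70,89],{"fi":14,"l":27,"q":77,"uw":25},[68,77,37,47,12]],"khz":{"gtk":[93,92,7,49],"guw":{"bkv":91,"vu":64,"y":90},"ujn":{"afj":11,"jc":40,"znk":52}}}
After op 8 (replace /khz/gtk/0 79): {"hxx":[{"e":7,"s":98,"y":11},[80,70,70,89],{"fi":14,"l":27,"q":77,"uw":25},[68,77,37,47,12]],"khz":{"gtk":[79,92,7,49],"guw":{"bkv":91,"vu":64,"y":90},"ujn":{"afj":11,"jc":40,"znk":52}}}
After op 9 (replace /khz/ujn 24): {"hxx":[{"e":7,"s":98,"y":11},[80,70,70,89],{"fi":14,"l":27,"q":77,"uw":25},[68,77,37,47,12]],"khz":{"gtk":[79,92,7,49],"guw":{"bkv":91,"vu":64,"y":90},"ujn":24}}
After op 10 (replace /hxx/3/2 92): {"hxx":[{"e":7,"s":98,"y":11},[80,70,70,89],{"fi":14,"l":27,"q":77,"uw":25},[68,77,92,47,12]],"khz":{"gtk":[79,92,7,49],"guw":{"bkv":91,"vu":64,"y":90},"ujn":24}}
After op 11 (replace /hxx/3/2 72): {"hxx":[{"e":7,"s":98,"y":11},[80,70,70,89],{"fi":14,"l":27,"q":77,"uw":25},[68,77,72,47,12]],"khz":{"gtk":[79,92,7,49],"guw":{"bkv":91,"vu":64,"y":90},"ujn":24}}
After op 12 (remove /khz/guw): {"hxx":[{"e":7,"s":98,"y":11},[80,70,70,89],{"fi":14,"l":27,"q":77,"uw":25},[68,77,72,47,12]],"khz":{"gtk":[79,92,7,49],"ujn":24}}
After op 13 (replace /hxx 53): {"hxx":53,"khz":{"gtk":[79,92,7,49],"ujn":24}}
After op 14 (add /khz/fk 6): {"hxx":53,"khz":{"fk":6,"gtk":[79,92,7,49],"ujn":24}}
Value at /khz/ujn: 24

Answer: 24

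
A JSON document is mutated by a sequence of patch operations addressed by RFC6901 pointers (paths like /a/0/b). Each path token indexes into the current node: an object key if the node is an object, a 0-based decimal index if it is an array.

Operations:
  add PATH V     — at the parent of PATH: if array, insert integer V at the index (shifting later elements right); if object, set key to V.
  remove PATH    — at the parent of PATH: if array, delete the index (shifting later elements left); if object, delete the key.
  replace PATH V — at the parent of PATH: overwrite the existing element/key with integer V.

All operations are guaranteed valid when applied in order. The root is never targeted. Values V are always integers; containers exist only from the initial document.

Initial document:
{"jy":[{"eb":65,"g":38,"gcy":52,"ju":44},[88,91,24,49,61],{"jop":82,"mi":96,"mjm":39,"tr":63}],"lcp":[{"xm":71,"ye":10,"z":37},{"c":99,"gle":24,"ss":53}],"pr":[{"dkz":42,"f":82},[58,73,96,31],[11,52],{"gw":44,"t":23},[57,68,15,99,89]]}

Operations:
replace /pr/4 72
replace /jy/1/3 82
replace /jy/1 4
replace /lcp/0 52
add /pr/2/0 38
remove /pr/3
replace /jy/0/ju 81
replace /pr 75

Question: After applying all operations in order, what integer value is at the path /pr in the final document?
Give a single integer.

Answer: 75

Derivation:
After op 1 (replace /pr/4 72): {"jy":[{"eb":65,"g":38,"gcy":52,"ju":44},[88,91,24,49,61],{"jop":82,"mi":96,"mjm":39,"tr":63}],"lcp":[{"xm":71,"ye":10,"z":37},{"c":99,"gle":24,"ss":53}],"pr":[{"dkz":42,"f":82},[58,73,96,31],[11,52],{"gw":44,"t":23},72]}
After op 2 (replace /jy/1/3 82): {"jy":[{"eb":65,"g":38,"gcy":52,"ju":44},[88,91,24,82,61],{"jop":82,"mi":96,"mjm":39,"tr":63}],"lcp":[{"xm":71,"ye":10,"z":37},{"c":99,"gle":24,"ss":53}],"pr":[{"dkz":42,"f":82},[58,73,96,31],[11,52],{"gw":44,"t":23},72]}
After op 3 (replace /jy/1 4): {"jy":[{"eb":65,"g":38,"gcy":52,"ju":44},4,{"jop":82,"mi":96,"mjm":39,"tr":63}],"lcp":[{"xm":71,"ye":10,"z":37},{"c":99,"gle":24,"ss":53}],"pr":[{"dkz":42,"f":82},[58,73,96,31],[11,52],{"gw":44,"t":23},72]}
After op 4 (replace /lcp/0 52): {"jy":[{"eb":65,"g":38,"gcy":52,"ju":44},4,{"jop":82,"mi":96,"mjm":39,"tr":63}],"lcp":[52,{"c":99,"gle":24,"ss":53}],"pr":[{"dkz":42,"f":82},[58,73,96,31],[11,52],{"gw":44,"t":23},72]}
After op 5 (add /pr/2/0 38): {"jy":[{"eb":65,"g":38,"gcy":52,"ju":44},4,{"jop":82,"mi":96,"mjm":39,"tr":63}],"lcp":[52,{"c":99,"gle":24,"ss":53}],"pr":[{"dkz":42,"f":82},[58,73,96,31],[38,11,52],{"gw":44,"t":23},72]}
After op 6 (remove /pr/3): {"jy":[{"eb":65,"g":38,"gcy":52,"ju":44},4,{"jop":82,"mi":96,"mjm":39,"tr":63}],"lcp":[52,{"c":99,"gle":24,"ss":53}],"pr":[{"dkz":42,"f":82},[58,73,96,31],[38,11,52],72]}
After op 7 (replace /jy/0/ju 81): {"jy":[{"eb":65,"g":38,"gcy":52,"ju":81},4,{"jop":82,"mi":96,"mjm":39,"tr":63}],"lcp":[52,{"c":99,"gle":24,"ss":53}],"pr":[{"dkz":42,"f":82},[58,73,96,31],[38,11,52],72]}
After op 8 (replace /pr 75): {"jy":[{"eb":65,"g":38,"gcy":52,"ju":81},4,{"jop":82,"mi":96,"mjm":39,"tr":63}],"lcp":[52,{"c":99,"gle":24,"ss":53}],"pr":75}
Value at /pr: 75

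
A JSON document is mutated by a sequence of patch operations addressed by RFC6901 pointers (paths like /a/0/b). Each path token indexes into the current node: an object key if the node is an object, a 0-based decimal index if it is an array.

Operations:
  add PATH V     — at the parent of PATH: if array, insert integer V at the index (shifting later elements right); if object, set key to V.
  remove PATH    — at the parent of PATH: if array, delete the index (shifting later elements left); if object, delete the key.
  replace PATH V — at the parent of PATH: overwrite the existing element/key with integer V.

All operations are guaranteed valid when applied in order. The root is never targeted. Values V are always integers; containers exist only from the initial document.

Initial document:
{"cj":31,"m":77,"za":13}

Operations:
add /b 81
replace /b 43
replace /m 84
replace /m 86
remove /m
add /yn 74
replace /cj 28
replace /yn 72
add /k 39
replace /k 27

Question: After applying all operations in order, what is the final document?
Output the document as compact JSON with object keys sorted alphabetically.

Answer: {"b":43,"cj":28,"k":27,"yn":72,"za":13}

Derivation:
After op 1 (add /b 81): {"b":81,"cj":31,"m":77,"za":13}
After op 2 (replace /b 43): {"b":43,"cj":31,"m":77,"za":13}
After op 3 (replace /m 84): {"b":43,"cj":31,"m":84,"za":13}
After op 4 (replace /m 86): {"b":43,"cj":31,"m":86,"za":13}
After op 5 (remove /m): {"b":43,"cj":31,"za":13}
After op 6 (add /yn 74): {"b":43,"cj":31,"yn":74,"za":13}
After op 7 (replace /cj 28): {"b":43,"cj":28,"yn":74,"za":13}
After op 8 (replace /yn 72): {"b":43,"cj":28,"yn":72,"za":13}
After op 9 (add /k 39): {"b":43,"cj":28,"k":39,"yn":72,"za":13}
After op 10 (replace /k 27): {"b":43,"cj":28,"k":27,"yn":72,"za":13}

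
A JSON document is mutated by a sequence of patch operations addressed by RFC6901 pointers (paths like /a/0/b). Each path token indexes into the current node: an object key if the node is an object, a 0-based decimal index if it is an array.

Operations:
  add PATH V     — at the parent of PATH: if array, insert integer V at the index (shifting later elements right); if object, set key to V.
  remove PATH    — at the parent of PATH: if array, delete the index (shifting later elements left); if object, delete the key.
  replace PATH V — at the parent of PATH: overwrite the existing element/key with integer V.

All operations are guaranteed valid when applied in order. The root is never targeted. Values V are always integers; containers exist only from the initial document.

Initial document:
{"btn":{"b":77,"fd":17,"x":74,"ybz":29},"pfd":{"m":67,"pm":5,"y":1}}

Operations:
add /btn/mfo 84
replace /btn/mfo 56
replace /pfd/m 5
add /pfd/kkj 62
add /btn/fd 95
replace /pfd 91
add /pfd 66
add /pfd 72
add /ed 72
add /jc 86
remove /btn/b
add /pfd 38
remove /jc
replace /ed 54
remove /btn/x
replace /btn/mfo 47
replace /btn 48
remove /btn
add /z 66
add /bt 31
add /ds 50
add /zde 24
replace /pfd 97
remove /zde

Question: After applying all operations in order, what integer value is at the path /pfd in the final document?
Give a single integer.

Answer: 97

Derivation:
After op 1 (add /btn/mfo 84): {"btn":{"b":77,"fd":17,"mfo":84,"x":74,"ybz":29},"pfd":{"m":67,"pm":5,"y":1}}
After op 2 (replace /btn/mfo 56): {"btn":{"b":77,"fd":17,"mfo":56,"x":74,"ybz":29},"pfd":{"m":67,"pm":5,"y":1}}
After op 3 (replace /pfd/m 5): {"btn":{"b":77,"fd":17,"mfo":56,"x":74,"ybz":29},"pfd":{"m":5,"pm":5,"y":1}}
After op 4 (add /pfd/kkj 62): {"btn":{"b":77,"fd":17,"mfo":56,"x":74,"ybz":29},"pfd":{"kkj":62,"m":5,"pm":5,"y":1}}
After op 5 (add /btn/fd 95): {"btn":{"b":77,"fd":95,"mfo":56,"x":74,"ybz":29},"pfd":{"kkj":62,"m":5,"pm":5,"y":1}}
After op 6 (replace /pfd 91): {"btn":{"b":77,"fd":95,"mfo":56,"x":74,"ybz":29},"pfd":91}
After op 7 (add /pfd 66): {"btn":{"b":77,"fd":95,"mfo":56,"x":74,"ybz":29},"pfd":66}
After op 8 (add /pfd 72): {"btn":{"b":77,"fd":95,"mfo":56,"x":74,"ybz":29},"pfd":72}
After op 9 (add /ed 72): {"btn":{"b":77,"fd":95,"mfo":56,"x":74,"ybz":29},"ed":72,"pfd":72}
After op 10 (add /jc 86): {"btn":{"b":77,"fd":95,"mfo":56,"x":74,"ybz":29},"ed":72,"jc":86,"pfd":72}
After op 11 (remove /btn/b): {"btn":{"fd":95,"mfo":56,"x":74,"ybz":29},"ed":72,"jc":86,"pfd":72}
After op 12 (add /pfd 38): {"btn":{"fd":95,"mfo":56,"x":74,"ybz":29},"ed":72,"jc":86,"pfd":38}
After op 13 (remove /jc): {"btn":{"fd":95,"mfo":56,"x":74,"ybz":29},"ed":72,"pfd":38}
After op 14 (replace /ed 54): {"btn":{"fd":95,"mfo":56,"x":74,"ybz":29},"ed":54,"pfd":38}
After op 15 (remove /btn/x): {"btn":{"fd":95,"mfo":56,"ybz":29},"ed":54,"pfd":38}
After op 16 (replace /btn/mfo 47): {"btn":{"fd":95,"mfo":47,"ybz":29},"ed":54,"pfd":38}
After op 17 (replace /btn 48): {"btn":48,"ed":54,"pfd":38}
After op 18 (remove /btn): {"ed":54,"pfd":38}
After op 19 (add /z 66): {"ed":54,"pfd":38,"z":66}
After op 20 (add /bt 31): {"bt":31,"ed":54,"pfd":38,"z":66}
After op 21 (add /ds 50): {"bt":31,"ds":50,"ed":54,"pfd":38,"z":66}
After op 22 (add /zde 24): {"bt":31,"ds":50,"ed":54,"pfd":38,"z":66,"zde":24}
After op 23 (replace /pfd 97): {"bt":31,"ds":50,"ed":54,"pfd":97,"z":66,"zde":24}
After op 24 (remove /zde): {"bt":31,"ds":50,"ed":54,"pfd":97,"z":66}
Value at /pfd: 97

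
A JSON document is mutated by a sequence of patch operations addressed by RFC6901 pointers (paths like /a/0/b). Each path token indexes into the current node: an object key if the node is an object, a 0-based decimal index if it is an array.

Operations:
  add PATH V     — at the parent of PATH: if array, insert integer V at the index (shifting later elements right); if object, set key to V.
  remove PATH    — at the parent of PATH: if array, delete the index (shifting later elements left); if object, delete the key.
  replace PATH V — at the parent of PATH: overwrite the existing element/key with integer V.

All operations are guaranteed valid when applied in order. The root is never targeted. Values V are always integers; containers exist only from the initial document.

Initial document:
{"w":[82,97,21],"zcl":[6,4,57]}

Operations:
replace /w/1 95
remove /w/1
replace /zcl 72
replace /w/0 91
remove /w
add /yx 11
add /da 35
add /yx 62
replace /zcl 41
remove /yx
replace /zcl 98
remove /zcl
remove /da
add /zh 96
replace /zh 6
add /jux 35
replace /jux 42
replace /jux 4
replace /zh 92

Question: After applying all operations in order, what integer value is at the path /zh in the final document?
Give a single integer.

Answer: 92

Derivation:
After op 1 (replace /w/1 95): {"w":[82,95,21],"zcl":[6,4,57]}
After op 2 (remove /w/1): {"w":[82,21],"zcl":[6,4,57]}
After op 3 (replace /zcl 72): {"w":[82,21],"zcl":72}
After op 4 (replace /w/0 91): {"w":[91,21],"zcl":72}
After op 5 (remove /w): {"zcl":72}
After op 6 (add /yx 11): {"yx":11,"zcl":72}
After op 7 (add /da 35): {"da":35,"yx":11,"zcl":72}
After op 8 (add /yx 62): {"da":35,"yx":62,"zcl":72}
After op 9 (replace /zcl 41): {"da":35,"yx":62,"zcl":41}
After op 10 (remove /yx): {"da":35,"zcl":41}
After op 11 (replace /zcl 98): {"da":35,"zcl":98}
After op 12 (remove /zcl): {"da":35}
After op 13 (remove /da): {}
After op 14 (add /zh 96): {"zh":96}
After op 15 (replace /zh 6): {"zh":6}
After op 16 (add /jux 35): {"jux":35,"zh":6}
After op 17 (replace /jux 42): {"jux":42,"zh":6}
After op 18 (replace /jux 4): {"jux":4,"zh":6}
After op 19 (replace /zh 92): {"jux":4,"zh":92}
Value at /zh: 92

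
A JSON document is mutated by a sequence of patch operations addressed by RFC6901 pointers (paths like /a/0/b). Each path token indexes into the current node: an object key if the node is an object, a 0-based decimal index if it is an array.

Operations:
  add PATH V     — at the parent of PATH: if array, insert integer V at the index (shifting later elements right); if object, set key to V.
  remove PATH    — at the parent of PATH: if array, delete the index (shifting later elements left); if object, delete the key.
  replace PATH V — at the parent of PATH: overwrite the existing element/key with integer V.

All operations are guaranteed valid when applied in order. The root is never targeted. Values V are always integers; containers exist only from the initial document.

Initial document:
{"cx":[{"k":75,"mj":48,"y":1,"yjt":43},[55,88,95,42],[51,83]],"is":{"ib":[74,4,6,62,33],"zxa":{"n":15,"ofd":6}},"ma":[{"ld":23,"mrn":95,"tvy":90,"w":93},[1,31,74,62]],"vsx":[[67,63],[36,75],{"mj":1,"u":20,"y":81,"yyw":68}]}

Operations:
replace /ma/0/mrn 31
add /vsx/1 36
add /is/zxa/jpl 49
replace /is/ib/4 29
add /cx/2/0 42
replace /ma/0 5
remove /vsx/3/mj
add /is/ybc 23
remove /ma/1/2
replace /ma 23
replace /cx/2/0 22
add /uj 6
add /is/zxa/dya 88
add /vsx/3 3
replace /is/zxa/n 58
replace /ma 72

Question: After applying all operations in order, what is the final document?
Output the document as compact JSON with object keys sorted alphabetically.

After op 1 (replace /ma/0/mrn 31): {"cx":[{"k":75,"mj":48,"y":1,"yjt":43},[55,88,95,42],[51,83]],"is":{"ib":[74,4,6,62,33],"zxa":{"n":15,"ofd":6}},"ma":[{"ld":23,"mrn":31,"tvy":90,"w":93},[1,31,74,62]],"vsx":[[67,63],[36,75],{"mj":1,"u":20,"y":81,"yyw":68}]}
After op 2 (add /vsx/1 36): {"cx":[{"k":75,"mj":48,"y":1,"yjt":43},[55,88,95,42],[51,83]],"is":{"ib":[74,4,6,62,33],"zxa":{"n":15,"ofd":6}},"ma":[{"ld":23,"mrn":31,"tvy":90,"w":93},[1,31,74,62]],"vsx":[[67,63],36,[36,75],{"mj":1,"u":20,"y":81,"yyw":68}]}
After op 3 (add /is/zxa/jpl 49): {"cx":[{"k":75,"mj":48,"y":1,"yjt":43},[55,88,95,42],[51,83]],"is":{"ib":[74,4,6,62,33],"zxa":{"jpl":49,"n":15,"ofd":6}},"ma":[{"ld":23,"mrn":31,"tvy":90,"w":93},[1,31,74,62]],"vsx":[[67,63],36,[36,75],{"mj":1,"u":20,"y":81,"yyw":68}]}
After op 4 (replace /is/ib/4 29): {"cx":[{"k":75,"mj":48,"y":1,"yjt":43},[55,88,95,42],[51,83]],"is":{"ib":[74,4,6,62,29],"zxa":{"jpl":49,"n":15,"ofd":6}},"ma":[{"ld":23,"mrn":31,"tvy":90,"w":93},[1,31,74,62]],"vsx":[[67,63],36,[36,75],{"mj":1,"u":20,"y":81,"yyw":68}]}
After op 5 (add /cx/2/0 42): {"cx":[{"k":75,"mj":48,"y":1,"yjt":43},[55,88,95,42],[42,51,83]],"is":{"ib":[74,4,6,62,29],"zxa":{"jpl":49,"n":15,"ofd":6}},"ma":[{"ld":23,"mrn":31,"tvy":90,"w":93},[1,31,74,62]],"vsx":[[67,63],36,[36,75],{"mj":1,"u":20,"y":81,"yyw":68}]}
After op 6 (replace /ma/0 5): {"cx":[{"k":75,"mj":48,"y":1,"yjt":43},[55,88,95,42],[42,51,83]],"is":{"ib":[74,4,6,62,29],"zxa":{"jpl":49,"n":15,"ofd":6}},"ma":[5,[1,31,74,62]],"vsx":[[67,63],36,[36,75],{"mj":1,"u":20,"y":81,"yyw":68}]}
After op 7 (remove /vsx/3/mj): {"cx":[{"k":75,"mj":48,"y":1,"yjt":43},[55,88,95,42],[42,51,83]],"is":{"ib":[74,4,6,62,29],"zxa":{"jpl":49,"n":15,"ofd":6}},"ma":[5,[1,31,74,62]],"vsx":[[67,63],36,[36,75],{"u":20,"y":81,"yyw":68}]}
After op 8 (add /is/ybc 23): {"cx":[{"k":75,"mj":48,"y":1,"yjt":43},[55,88,95,42],[42,51,83]],"is":{"ib":[74,4,6,62,29],"ybc":23,"zxa":{"jpl":49,"n":15,"ofd":6}},"ma":[5,[1,31,74,62]],"vsx":[[67,63],36,[36,75],{"u":20,"y":81,"yyw":68}]}
After op 9 (remove /ma/1/2): {"cx":[{"k":75,"mj":48,"y":1,"yjt":43},[55,88,95,42],[42,51,83]],"is":{"ib":[74,4,6,62,29],"ybc":23,"zxa":{"jpl":49,"n":15,"ofd":6}},"ma":[5,[1,31,62]],"vsx":[[67,63],36,[36,75],{"u":20,"y":81,"yyw":68}]}
After op 10 (replace /ma 23): {"cx":[{"k":75,"mj":48,"y":1,"yjt":43},[55,88,95,42],[42,51,83]],"is":{"ib":[74,4,6,62,29],"ybc":23,"zxa":{"jpl":49,"n":15,"ofd":6}},"ma":23,"vsx":[[67,63],36,[36,75],{"u":20,"y":81,"yyw":68}]}
After op 11 (replace /cx/2/0 22): {"cx":[{"k":75,"mj":48,"y":1,"yjt":43},[55,88,95,42],[22,51,83]],"is":{"ib":[74,4,6,62,29],"ybc":23,"zxa":{"jpl":49,"n":15,"ofd":6}},"ma":23,"vsx":[[67,63],36,[36,75],{"u":20,"y":81,"yyw":68}]}
After op 12 (add /uj 6): {"cx":[{"k":75,"mj":48,"y":1,"yjt":43},[55,88,95,42],[22,51,83]],"is":{"ib":[74,4,6,62,29],"ybc":23,"zxa":{"jpl":49,"n":15,"ofd":6}},"ma":23,"uj":6,"vsx":[[67,63],36,[36,75],{"u":20,"y":81,"yyw":68}]}
After op 13 (add /is/zxa/dya 88): {"cx":[{"k":75,"mj":48,"y":1,"yjt":43},[55,88,95,42],[22,51,83]],"is":{"ib":[74,4,6,62,29],"ybc":23,"zxa":{"dya":88,"jpl":49,"n":15,"ofd":6}},"ma":23,"uj":6,"vsx":[[67,63],36,[36,75],{"u":20,"y":81,"yyw":68}]}
After op 14 (add /vsx/3 3): {"cx":[{"k":75,"mj":48,"y":1,"yjt":43},[55,88,95,42],[22,51,83]],"is":{"ib":[74,4,6,62,29],"ybc":23,"zxa":{"dya":88,"jpl":49,"n":15,"ofd":6}},"ma":23,"uj":6,"vsx":[[67,63],36,[36,75],3,{"u":20,"y":81,"yyw":68}]}
After op 15 (replace /is/zxa/n 58): {"cx":[{"k":75,"mj":48,"y":1,"yjt":43},[55,88,95,42],[22,51,83]],"is":{"ib":[74,4,6,62,29],"ybc":23,"zxa":{"dya":88,"jpl":49,"n":58,"ofd":6}},"ma":23,"uj":6,"vsx":[[67,63],36,[36,75],3,{"u":20,"y":81,"yyw":68}]}
After op 16 (replace /ma 72): {"cx":[{"k":75,"mj":48,"y":1,"yjt":43},[55,88,95,42],[22,51,83]],"is":{"ib":[74,4,6,62,29],"ybc":23,"zxa":{"dya":88,"jpl":49,"n":58,"ofd":6}},"ma":72,"uj":6,"vsx":[[67,63],36,[36,75],3,{"u":20,"y":81,"yyw":68}]}

Answer: {"cx":[{"k":75,"mj":48,"y":1,"yjt":43},[55,88,95,42],[22,51,83]],"is":{"ib":[74,4,6,62,29],"ybc":23,"zxa":{"dya":88,"jpl":49,"n":58,"ofd":6}},"ma":72,"uj":6,"vsx":[[67,63],36,[36,75],3,{"u":20,"y":81,"yyw":68}]}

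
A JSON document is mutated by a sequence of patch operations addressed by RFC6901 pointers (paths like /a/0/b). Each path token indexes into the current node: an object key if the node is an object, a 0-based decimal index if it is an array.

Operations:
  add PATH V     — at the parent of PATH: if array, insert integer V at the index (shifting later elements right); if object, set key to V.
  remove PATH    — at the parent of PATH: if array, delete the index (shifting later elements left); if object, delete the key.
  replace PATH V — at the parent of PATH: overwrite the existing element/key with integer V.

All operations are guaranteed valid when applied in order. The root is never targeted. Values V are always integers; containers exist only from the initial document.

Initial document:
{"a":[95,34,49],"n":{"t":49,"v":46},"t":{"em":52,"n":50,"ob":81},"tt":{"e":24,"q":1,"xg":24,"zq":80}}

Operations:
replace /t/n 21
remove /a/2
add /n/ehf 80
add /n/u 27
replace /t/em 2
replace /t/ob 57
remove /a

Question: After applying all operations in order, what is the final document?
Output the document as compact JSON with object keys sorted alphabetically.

After op 1 (replace /t/n 21): {"a":[95,34,49],"n":{"t":49,"v":46},"t":{"em":52,"n":21,"ob":81},"tt":{"e":24,"q":1,"xg":24,"zq":80}}
After op 2 (remove /a/2): {"a":[95,34],"n":{"t":49,"v":46},"t":{"em":52,"n":21,"ob":81},"tt":{"e":24,"q":1,"xg":24,"zq":80}}
After op 3 (add /n/ehf 80): {"a":[95,34],"n":{"ehf":80,"t":49,"v":46},"t":{"em":52,"n":21,"ob":81},"tt":{"e":24,"q":1,"xg":24,"zq":80}}
After op 4 (add /n/u 27): {"a":[95,34],"n":{"ehf":80,"t":49,"u":27,"v":46},"t":{"em":52,"n":21,"ob":81},"tt":{"e":24,"q":1,"xg":24,"zq":80}}
After op 5 (replace /t/em 2): {"a":[95,34],"n":{"ehf":80,"t":49,"u":27,"v":46},"t":{"em":2,"n":21,"ob":81},"tt":{"e":24,"q":1,"xg":24,"zq":80}}
After op 6 (replace /t/ob 57): {"a":[95,34],"n":{"ehf":80,"t":49,"u":27,"v":46},"t":{"em":2,"n":21,"ob":57},"tt":{"e":24,"q":1,"xg":24,"zq":80}}
After op 7 (remove /a): {"n":{"ehf":80,"t":49,"u":27,"v":46},"t":{"em":2,"n":21,"ob":57},"tt":{"e":24,"q":1,"xg":24,"zq":80}}

Answer: {"n":{"ehf":80,"t":49,"u":27,"v":46},"t":{"em":2,"n":21,"ob":57},"tt":{"e":24,"q":1,"xg":24,"zq":80}}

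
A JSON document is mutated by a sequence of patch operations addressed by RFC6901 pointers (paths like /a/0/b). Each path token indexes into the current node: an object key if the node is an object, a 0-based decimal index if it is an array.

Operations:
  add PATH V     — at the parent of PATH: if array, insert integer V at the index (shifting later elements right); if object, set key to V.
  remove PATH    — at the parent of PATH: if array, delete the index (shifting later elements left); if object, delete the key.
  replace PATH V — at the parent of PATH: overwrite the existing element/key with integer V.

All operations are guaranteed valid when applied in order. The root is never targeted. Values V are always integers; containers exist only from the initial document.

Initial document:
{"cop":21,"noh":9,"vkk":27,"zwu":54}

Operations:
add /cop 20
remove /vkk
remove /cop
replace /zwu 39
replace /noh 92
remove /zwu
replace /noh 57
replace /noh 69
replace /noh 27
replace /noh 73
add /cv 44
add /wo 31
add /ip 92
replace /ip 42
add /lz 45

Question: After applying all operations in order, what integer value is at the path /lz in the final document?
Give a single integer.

Answer: 45

Derivation:
After op 1 (add /cop 20): {"cop":20,"noh":9,"vkk":27,"zwu":54}
After op 2 (remove /vkk): {"cop":20,"noh":9,"zwu":54}
After op 3 (remove /cop): {"noh":9,"zwu":54}
After op 4 (replace /zwu 39): {"noh":9,"zwu":39}
After op 5 (replace /noh 92): {"noh":92,"zwu":39}
After op 6 (remove /zwu): {"noh":92}
After op 7 (replace /noh 57): {"noh":57}
After op 8 (replace /noh 69): {"noh":69}
After op 9 (replace /noh 27): {"noh":27}
After op 10 (replace /noh 73): {"noh":73}
After op 11 (add /cv 44): {"cv":44,"noh":73}
After op 12 (add /wo 31): {"cv":44,"noh":73,"wo":31}
After op 13 (add /ip 92): {"cv":44,"ip":92,"noh":73,"wo":31}
After op 14 (replace /ip 42): {"cv":44,"ip":42,"noh":73,"wo":31}
After op 15 (add /lz 45): {"cv":44,"ip":42,"lz":45,"noh":73,"wo":31}
Value at /lz: 45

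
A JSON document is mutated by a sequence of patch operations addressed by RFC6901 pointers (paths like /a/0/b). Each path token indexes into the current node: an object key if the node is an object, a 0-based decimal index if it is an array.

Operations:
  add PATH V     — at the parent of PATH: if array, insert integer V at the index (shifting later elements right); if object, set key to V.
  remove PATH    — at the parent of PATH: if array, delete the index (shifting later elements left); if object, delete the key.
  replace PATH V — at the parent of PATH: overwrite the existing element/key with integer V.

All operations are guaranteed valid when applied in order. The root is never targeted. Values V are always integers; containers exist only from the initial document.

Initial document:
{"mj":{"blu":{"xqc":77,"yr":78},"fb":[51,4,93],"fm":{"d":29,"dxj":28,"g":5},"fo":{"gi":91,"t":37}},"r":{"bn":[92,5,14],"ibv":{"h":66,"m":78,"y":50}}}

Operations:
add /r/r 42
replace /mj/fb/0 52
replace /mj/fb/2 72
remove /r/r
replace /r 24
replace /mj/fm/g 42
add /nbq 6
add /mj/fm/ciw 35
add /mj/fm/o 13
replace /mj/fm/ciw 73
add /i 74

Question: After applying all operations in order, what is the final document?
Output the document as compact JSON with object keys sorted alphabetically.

After op 1 (add /r/r 42): {"mj":{"blu":{"xqc":77,"yr":78},"fb":[51,4,93],"fm":{"d":29,"dxj":28,"g":5},"fo":{"gi":91,"t":37}},"r":{"bn":[92,5,14],"ibv":{"h":66,"m":78,"y":50},"r":42}}
After op 2 (replace /mj/fb/0 52): {"mj":{"blu":{"xqc":77,"yr":78},"fb":[52,4,93],"fm":{"d":29,"dxj":28,"g":5},"fo":{"gi":91,"t":37}},"r":{"bn":[92,5,14],"ibv":{"h":66,"m":78,"y":50},"r":42}}
After op 3 (replace /mj/fb/2 72): {"mj":{"blu":{"xqc":77,"yr":78},"fb":[52,4,72],"fm":{"d":29,"dxj":28,"g":5},"fo":{"gi":91,"t":37}},"r":{"bn":[92,5,14],"ibv":{"h":66,"m":78,"y":50},"r":42}}
After op 4 (remove /r/r): {"mj":{"blu":{"xqc":77,"yr":78},"fb":[52,4,72],"fm":{"d":29,"dxj":28,"g":5},"fo":{"gi":91,"t":37}},"r":{"bn":[92,5,14],"ibv":{"h":66,"m":78,"y":50}}}
After op 5 (replace /r 24): {"mj":{"blu":{"xqc":77,"yr":78},"fb":[52,4,72],"fm":{"d":29,"dxj":28,"g":5},"fo":{"gi":91,"t":37}},"r":24}
After op 6 (replace /mj/fm/g 42): {"mj":{"blu":{"xqc":77,"yr":78},"fb":[52,4,72],"fm":{"d":29,"dxj":28,"g":42},"fo":{"gi":91,"t":37}},"r":24}
After op 7 (add /nbq 6): {"mj":{"blu":{"xqc":77,"yr":78},"fb":[52,4,72],"fm":{"d":29,"dxj":28,"g":42},"fo":{"gi":91,"t":37}},"nbq":6,"r":24}
After op 8 (add /mj/fm/ciw 35): {"mj":{"blu":{"xqc":77,"yr":78},"fb":[52,4,72],"fm":{"ciw":35,"d":29,"dxj":28,"g":42},"fo":{"gi":91,"t":37}},"nbq":6,"r":24}
After op 9 (add /mj/fm/o 13): {"mj":{"blu":{"xqc":77,"yr":78},"fb":[52,4,72],"fm":{"ciw":35,"d":29,"dxj":28,"g":42,"o":13},"fo":{"gi":91,"t":37}},"nbq":6,"r":24}
After op 10 (replace /mj/fm/ciw 73): {"mj":{"blu":{"xqc":77,"yr":78},"fb":[52,4,72],"fm":{"ciw":73,"d":29,"dxj":28,"g":42,"o":13},"fo":{"gi":91,"t":37}},"nbq":6,"r":24}
After op 11 (add /i 74): {"i":74,"mj":{"blu":{"xqc":77,"yr":78},"fb":[52,4,72],"fm":{"ciw":73,"d":29,"dxj":28,"g":42,"o":13},"fo":{"gi":91,"t":37}},"nbq":6,"r":24}

Answer: {"i":74,"mj":{"blu":{"xqc":77,"yr":78},"fb":[52,4,72],"fm":{"ciw":73,"d":29,"dxj":28,"g":42,"o":13},"fo":{"gi":91,"t":37}},"nbq":6,"r":24}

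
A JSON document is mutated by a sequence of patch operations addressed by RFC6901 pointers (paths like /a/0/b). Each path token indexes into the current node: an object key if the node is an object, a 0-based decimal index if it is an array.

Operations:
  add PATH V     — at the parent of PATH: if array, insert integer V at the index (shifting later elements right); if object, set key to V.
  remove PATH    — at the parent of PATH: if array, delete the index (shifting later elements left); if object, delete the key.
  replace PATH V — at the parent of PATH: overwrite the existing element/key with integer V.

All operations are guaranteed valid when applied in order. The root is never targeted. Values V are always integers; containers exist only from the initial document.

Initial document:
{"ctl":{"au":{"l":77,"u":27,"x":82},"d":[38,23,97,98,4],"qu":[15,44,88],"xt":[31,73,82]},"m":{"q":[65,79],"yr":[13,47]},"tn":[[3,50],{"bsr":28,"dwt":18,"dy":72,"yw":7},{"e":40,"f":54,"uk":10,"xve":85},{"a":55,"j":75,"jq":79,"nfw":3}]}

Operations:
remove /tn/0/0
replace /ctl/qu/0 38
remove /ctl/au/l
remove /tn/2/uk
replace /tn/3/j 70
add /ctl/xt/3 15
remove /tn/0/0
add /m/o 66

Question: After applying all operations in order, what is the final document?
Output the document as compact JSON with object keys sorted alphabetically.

Answer: {"ctl":{"au":{"u":27,"x":82},"d":[38,23,97,98,4],"qu":[38,44,88],"xt":[31,73,82,15]},"m":{"o":66,"q":[65,79],"yr":[13,47]},"tn":[[],{"bsr":28,"dwt":18,"dy":72,"yw":7},{"e":40,"f":54,"xve":85},{"a":55,"j":70,"jq":79,"nfw":3}]}

Derivation:
After op 1 (remove /tn/0/0): {"ctl":{"au":{"l":77,"u":27,"x":82},"d":[38,23,97,98,4],"qu":[15,44,88],"xt":[31,73,82]},"m":{"q":[65,79],"yr":[13,47]},"tn":[[50],{"bsr":28,"dwt":18,"dy":72,"yw":7},{"e":40,"f":54,"uk":10,"xve":85},{"a":55,"j":75,"jq":79,"nfw":3}]}
After op 2 (replace /ctl/qu/0 38): {"ctl":{"au":{"l":77,"u":27,"x":82},"d":[38,23,97,98,4],"qu":[38,44,88],"xt":[31,73,82]},"m":{"q":[65,79],"yr":[13,47]},"tn":[[50],{"bsr":28,"dwt":18,"dy":72,"yw":7},{"e":40,"f":54,"uk":10,"xve":85},{"a":55,"j":75,"jq":79,"nfw":3}]}
After op 3 (remove /ctl/au/l): {"ctl":{"au":{"u":27,"x":82},"d":[38,23,97,98,4],"qu":[38,44,88],"xt":[31,73,82]},"m":{"q":[65,79],"yr":[13,47]},"tn":[[50],{"bsr":28,"dwt":18,"dy":72,"yw":7},{"e":40,"f":54,"uk":10,"xve":85},{"a":55,"j":75,"jq":79,"nfw":3}]}
After op 4 (remove /tn/2/uk): {"ctl":{"au":{"u":27,"x":82},"d":[38,23,97,98,4],"qu":[38,44,88],"xt":[31,73,82]},"m":{"q":[65,79],"yr":[13,47]},"tn":[[50],{"bsr":28,"dwt":18,"dy":72,"yw":7},{"e":40,"f":54,"xve":85},{"a":55,"j":75,"jq":79,"nfw":3}]}
After op 5 (replace /tn/3/j 70): {"ctl":{"au":{"u":27,"x":82},"d":[38,23,97,98,4],"qu":[38,44,88],"xt":[31,73,82]},"m":{"q":[65,79],"yr":[13,47]},"tn":[[50],{"bsr":28,"dwt":18,"dy":72,"yw":7},{"e":40,"f":54,"xve":85},{"a":55,"j":70,"jq":79,"nfw":3}]}
After op 6 (add /ctl/xt/3 15): {"ctl":{"au":{"u":27,"x":82},"d":[38,23,97,98,4],"qu":[38,44,88],"xt":[31,73,82,15]},"m":{"q":[65,79],"yr":[13,47]},"tn":[[50],{"bsr":28,"dwt":18,"dy":72,"yw":7},{"e":40,"f":54,"xve":85},{"a":55,"j":70,"jq":79,"nfw":3}]}
After op 7 (remove /tn/0/0): {"ctl":{"au":{"u":27,"x":82},"d":[38,23,97,98,4],"qu":[38,44,88],"xt":[31,73,82,15]},"m":{"q":[65,79],"yr":[13,47]},"tn":[[],{"bsr":28,"dwt":18,"dy":72,"yw":7},{"e":40,"f":54,"xve":85},{"a":55,"j":70,"jq":79,"nfw":3}]}
After op 8 (add /m/o 66): {"ctl":{"au":{"u":27,"x":82},"d":[38,23,97,98,4],"qu":[38,44,88],"xt":[31,73,82,15]},"m":{"o":66,"q":[65,79],"yr":[13,47]},"tn":[[],{"bsr":28,"dwt":18,"dy":72,"yw":7},{"e":40,"f":54,"xve":85},{"a":55,"j":70,"jq":79,"nfw":3}]}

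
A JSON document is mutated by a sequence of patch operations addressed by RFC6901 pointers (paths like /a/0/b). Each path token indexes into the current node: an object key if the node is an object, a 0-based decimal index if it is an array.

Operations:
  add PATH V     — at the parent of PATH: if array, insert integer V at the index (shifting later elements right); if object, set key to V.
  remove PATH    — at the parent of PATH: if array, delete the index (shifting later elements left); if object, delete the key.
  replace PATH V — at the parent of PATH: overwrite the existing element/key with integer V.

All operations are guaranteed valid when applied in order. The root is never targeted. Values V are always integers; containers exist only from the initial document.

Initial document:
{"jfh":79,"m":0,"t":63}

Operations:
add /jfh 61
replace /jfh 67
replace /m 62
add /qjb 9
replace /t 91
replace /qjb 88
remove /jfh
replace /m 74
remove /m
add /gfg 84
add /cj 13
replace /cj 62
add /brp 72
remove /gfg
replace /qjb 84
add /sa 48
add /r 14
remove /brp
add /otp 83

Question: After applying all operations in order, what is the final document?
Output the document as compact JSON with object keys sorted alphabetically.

Answer: {"cj":62,"otp":83,"qjb":84,"r":14,"sa":48,"t":91}

Derivation:
After op 1 (add /jfh 61): {"jfh":61,"m":0,"t":63}
After op 2 (replace /jfh 67): {"jfh":67,"m":0,"t":63}
After op 3 (replace /m 62): {"jfh":67,"m":62,"t":63}
After op 4 (add /qjb 9): {"jfh":67,"m":62,"qjb":9,"t":63}
After op 5 (replace /t 91): {"jfh":67,"m":62,"qjb":9,"t":91}
After op 6 (replace /qjb 88): {"jfh":67,"m":62,"qjb":88,"t":91}
After op 7 (remove /jfh): {"m":62,"qjb":88,"t":91}
After op 8 (replace /m 74): {"m":74,"qjb":88,"t":91}
After op 9 (remove /m): {"qjb":88,"t":91}
After op 10 (add /gfg 84): {"gfg":84,"qjb":88,"t":91}
After op 11 (add /cj 13): {"cj":13,"gfg":84,"qjb":88,"t":91}
After op 12 (replace /cj 62): {"cj":62,"gfg":84,"qjb":88,"t":91}
After op 13 (add /brp 72): {"brp":72,"cj":62,"gfg":84,"qjb":88,"t":91}
After op 14 (remove /gfg): {"brp":72,"cj":62,"qjb":88,"t":91}
After op 15 (replace /qjb 84): {"brp":72,"cj":62,"qjb":84,"t":91}
After op 16 (add /sa 48): {"brp":72,"cj":62,"qjb":84,"sa":48,"t":91}
After op 17 (add /r 14): {"brp":72,"cj":62,"qjb":84,"r":14,"sa":48,"t":91}
After op 18 (remove /brp): {"cj":62,"qjb":84,"r":14,"sa":48,"t":91}
After op 19 (add /otp 83): {"cj":62,"otp":83,"qjb":84,"r":14,"sa":48,"t":91}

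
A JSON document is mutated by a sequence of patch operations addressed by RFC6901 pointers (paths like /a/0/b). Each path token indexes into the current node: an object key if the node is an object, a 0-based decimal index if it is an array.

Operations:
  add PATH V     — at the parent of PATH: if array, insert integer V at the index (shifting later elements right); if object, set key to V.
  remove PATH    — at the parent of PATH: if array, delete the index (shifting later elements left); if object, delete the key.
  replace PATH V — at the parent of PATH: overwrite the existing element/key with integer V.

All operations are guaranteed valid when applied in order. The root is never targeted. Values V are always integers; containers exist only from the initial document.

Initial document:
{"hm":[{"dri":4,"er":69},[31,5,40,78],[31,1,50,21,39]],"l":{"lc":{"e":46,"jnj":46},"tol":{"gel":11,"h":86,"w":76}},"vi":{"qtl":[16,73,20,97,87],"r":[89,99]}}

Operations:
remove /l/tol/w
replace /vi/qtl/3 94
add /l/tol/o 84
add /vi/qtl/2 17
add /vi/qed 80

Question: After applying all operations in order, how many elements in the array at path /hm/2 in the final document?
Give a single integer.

Answer: 5

Derivation:
After op 1 (remove /l/tol/w): {"hm":[{"dri":4,"er":69},[31,5,40,78],[31,1,50,21,39]],"l":{"lc":{"e":46,"jnj":46},"tol":{"gel":11,"h":86}},"vi":{"qtl":[16,73,20,97,87],"r":[89,99]}}
After op 2 (replace /vi/qtl/3 94): {"hm":[{"dri":4,"er":69},[31,5,40,78],[31,1,50,21,39]],"l":{"lc":{"e":46,"jnj":46},"tol":{"gel":11,"h":86}},"vi":{"qtl":[16,73,20,94,87],"r":[89,99]}}
After op 3 (add /l/tol/o 84): {"hm":[{"dri":4,"er":69},[31,5,40,78],[31,1,50,21,39]],"l":{"lc":{"e":46,"jnj":46},"tol":{"gel":11,"h":86,"o":84}},"vi":{"qtl":[16,73,20,94,87],"r":[89,99]}}
After op 4 (add /vi/qtl/2 17): {"hm":[{"dri":4,"er":69},[31,5,40,78],[31,1,50,21,39]],"l":{"lc":{"e":46,"jnj":46},"tol":{"gel":11,"h":86,"o":84}},"vi":{"qtl":[16,73,17,20,94,87],"r":[89,99]}}
After op 5 (add /vi/qed 80): {"hm":[{"dri":4,"er":69},[31,5,40,78],[31,1,50,21,39]],"l":{"lc":{"e":46,"jnj":46},"tol":{"gel":11,"h":86,"o":84}},"vi":{"qed":80,"qtl":[16,73,17,20,94,87],"r":[89,99]}}
Size at path /hm/2: 5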